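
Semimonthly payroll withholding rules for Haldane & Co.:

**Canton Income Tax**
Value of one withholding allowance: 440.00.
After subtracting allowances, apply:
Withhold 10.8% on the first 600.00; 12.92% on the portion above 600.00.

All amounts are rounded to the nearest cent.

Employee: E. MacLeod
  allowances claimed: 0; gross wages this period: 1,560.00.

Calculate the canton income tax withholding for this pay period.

Canton Income Tax: taxable = 1,560.00
  64.80 + 12.92% × (1,560.00 − 600.00) = 64.80 + 12.92% × 960.00 = 188.83

188.83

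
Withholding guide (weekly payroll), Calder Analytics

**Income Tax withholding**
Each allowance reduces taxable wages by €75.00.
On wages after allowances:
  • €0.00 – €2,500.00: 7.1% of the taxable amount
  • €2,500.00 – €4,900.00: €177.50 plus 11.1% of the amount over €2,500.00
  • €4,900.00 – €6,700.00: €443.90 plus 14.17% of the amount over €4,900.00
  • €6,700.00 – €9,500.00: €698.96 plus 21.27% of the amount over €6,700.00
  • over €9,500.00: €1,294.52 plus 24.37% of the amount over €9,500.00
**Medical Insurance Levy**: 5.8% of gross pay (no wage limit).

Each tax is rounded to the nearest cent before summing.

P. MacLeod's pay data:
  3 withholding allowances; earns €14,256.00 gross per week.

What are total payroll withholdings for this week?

Income Tax: taxable = €14,256.00 − 3×€75.00 = €14,031.00
  €1,294.52 + 24.37% × (€14,031.00 − €9,500.00) = €1,294.52 + 24.37% × €4,531.00 = €2,398.72
Medical Insurance Levy: 5.8% × €14,256.00 = €826.85
Total: €2,398.72 + €826.85 = €3,225.57

€3,225.57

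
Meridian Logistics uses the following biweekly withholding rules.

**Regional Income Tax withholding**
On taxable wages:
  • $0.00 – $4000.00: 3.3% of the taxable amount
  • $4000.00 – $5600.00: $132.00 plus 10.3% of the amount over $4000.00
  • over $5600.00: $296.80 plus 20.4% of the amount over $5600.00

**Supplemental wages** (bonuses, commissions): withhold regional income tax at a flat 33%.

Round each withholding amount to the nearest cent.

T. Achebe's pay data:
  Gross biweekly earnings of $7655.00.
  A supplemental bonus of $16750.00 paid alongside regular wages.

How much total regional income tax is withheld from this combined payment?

$6243.52

Regional Income Tax: taxable = $7655.00
  $296.80 + 20.4% × ($7655.00 − $5600.00) = $296.80 + 20.4% × $2055.00 = $716.02
Supplemental (33% flat on bonus): 33% × $16750.00 = $5527.50
Total regional income tax: $716.02 + $5527.50 = $6243.52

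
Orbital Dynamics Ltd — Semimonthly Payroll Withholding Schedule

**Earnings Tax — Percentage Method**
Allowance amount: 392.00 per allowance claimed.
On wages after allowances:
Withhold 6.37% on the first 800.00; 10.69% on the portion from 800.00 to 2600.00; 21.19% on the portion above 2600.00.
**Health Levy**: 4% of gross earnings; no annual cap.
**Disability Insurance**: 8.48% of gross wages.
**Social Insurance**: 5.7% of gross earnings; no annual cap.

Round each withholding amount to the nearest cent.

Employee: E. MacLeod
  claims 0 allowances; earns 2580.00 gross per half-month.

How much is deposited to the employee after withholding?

1869.72

Earnings Tax: taxable = 2580.00
  50.96 + 10.69% × (2580.00 − 800.00) = 50.96 + 10.69% × 1780.00 = 241.24
Health Levy: 4% × 2580.00 = 103.20
Disability Insurance: 8.48% × 2580.00 = 218.78
Social Insurance: 5.7% × 2580.00 = 147.06
Total withheld: 241.24 + 103.20 + 218.78 + 147.06 = 710.28
Net pay: 2580.00 − 710.28 = 1869.72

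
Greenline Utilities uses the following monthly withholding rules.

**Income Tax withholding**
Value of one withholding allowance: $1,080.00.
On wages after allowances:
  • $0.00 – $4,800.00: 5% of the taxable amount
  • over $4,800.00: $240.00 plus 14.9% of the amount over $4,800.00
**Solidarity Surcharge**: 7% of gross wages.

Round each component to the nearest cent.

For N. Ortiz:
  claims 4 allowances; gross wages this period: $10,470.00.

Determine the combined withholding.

Income Tax: taxable = $10,470.00 − 4×$1,080.00 = $6,150.00
  $240.00 + 14.9% × ($6,150.00 − $4,800.00) = $240.00 + 14.9% × $1,350.00 = $441.15
Solidarity Surcharge: 7% × $10,470.00 = $732.90
Total: $441.15 + $732.90 = $1,174.05

$1,174.05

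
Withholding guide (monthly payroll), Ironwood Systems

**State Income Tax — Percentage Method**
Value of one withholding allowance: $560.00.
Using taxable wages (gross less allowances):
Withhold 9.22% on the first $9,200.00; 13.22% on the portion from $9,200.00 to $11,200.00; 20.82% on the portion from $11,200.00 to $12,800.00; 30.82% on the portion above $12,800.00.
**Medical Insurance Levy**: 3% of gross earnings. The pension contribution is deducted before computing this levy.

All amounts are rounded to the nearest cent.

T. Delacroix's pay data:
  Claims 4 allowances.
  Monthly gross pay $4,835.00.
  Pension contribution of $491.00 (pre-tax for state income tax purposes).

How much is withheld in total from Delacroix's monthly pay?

$324.31

State Income Tax: taxable = $4,835.00 − $491.00 − 4×$560.00 = $2,104.00
  9.22% × $2,104.00 = $193.99
Medical Insurance Levy: 3% × $4,344.00 = $130.32
Total: $193.99 + $130.32 = $324.31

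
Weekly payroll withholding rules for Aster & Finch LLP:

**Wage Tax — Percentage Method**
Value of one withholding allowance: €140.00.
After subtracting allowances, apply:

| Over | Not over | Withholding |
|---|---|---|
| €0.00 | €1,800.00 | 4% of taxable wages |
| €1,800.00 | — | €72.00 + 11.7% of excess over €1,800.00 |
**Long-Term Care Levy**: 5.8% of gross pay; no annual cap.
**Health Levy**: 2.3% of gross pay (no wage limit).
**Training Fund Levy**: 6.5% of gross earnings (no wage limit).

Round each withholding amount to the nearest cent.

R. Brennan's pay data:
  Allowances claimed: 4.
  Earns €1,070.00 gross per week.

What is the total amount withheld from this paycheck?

€176.62

Wage Tax: taxable = €1,070.00 − 4×€140.00 = €510.00
  4% × €510.00 = €20.40
Long-Term Care Levy: 5.8% × €1,070.00 = €62.06
Health Levy: 2.3% × €1,070.00 = €24.61
Training Fund Levy: 6.5% × €1,070.00 = €69.55
Total: €20.40 + €62.06 + €24.61 + €69.55 = €176.62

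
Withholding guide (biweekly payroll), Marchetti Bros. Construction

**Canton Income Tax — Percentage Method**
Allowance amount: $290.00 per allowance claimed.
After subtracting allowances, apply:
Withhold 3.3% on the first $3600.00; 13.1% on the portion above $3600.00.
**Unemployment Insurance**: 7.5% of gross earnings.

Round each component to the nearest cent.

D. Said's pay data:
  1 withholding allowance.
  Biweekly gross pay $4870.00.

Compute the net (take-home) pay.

Canton Income Tax: taxable = $4870.00 − 1×$290.00 = $4580.00
  $118.80 + 13.1% × ($4580.00 − $3600.00) = $118.80 + 13.1% × $980.00 = $247.18
Unemployment Insurance: 7.5% × $4870.00 = $365.25
Total withheld: $247.18 + $365.25 = $612.43
Net pay: $4870.00 − $612.43 = $4257.57

$4257.57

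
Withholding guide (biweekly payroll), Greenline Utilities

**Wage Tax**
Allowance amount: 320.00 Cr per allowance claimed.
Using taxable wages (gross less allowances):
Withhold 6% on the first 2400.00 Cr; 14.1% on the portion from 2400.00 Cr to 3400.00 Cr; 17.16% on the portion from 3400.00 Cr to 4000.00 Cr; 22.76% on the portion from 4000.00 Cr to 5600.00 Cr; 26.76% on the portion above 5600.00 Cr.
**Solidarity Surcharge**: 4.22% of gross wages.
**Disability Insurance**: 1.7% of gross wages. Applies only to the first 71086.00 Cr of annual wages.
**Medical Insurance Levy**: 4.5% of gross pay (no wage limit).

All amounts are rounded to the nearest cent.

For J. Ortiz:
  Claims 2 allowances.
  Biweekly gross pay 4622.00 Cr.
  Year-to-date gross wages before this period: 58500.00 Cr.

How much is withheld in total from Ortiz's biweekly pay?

866.48 Cr

Wage Tax: taxable = 4622.00 Cr − 2×320.00 Cr = 3982.00 Cr
  285.00 Cr + 17.16% × (3982.00 Cr − 3400.00 Cr) = 285.00 Cr + 17.16% × 582.00 Cr = 384.87 Cr
Solidarity Surcharge: 4.22% × 4622.00 Cr = 195.05 Cr
Disability Insurance: 1.7% × 4622.00 Cr = 78.57 Cr
Medical Insurance Levy: 4.5% × 4622.00 Cr = 207.99 Cr
Total: 384.87 Cr + 195.05 Cr + 78.57 Cr + 207.99 Cr = 866.48 Cr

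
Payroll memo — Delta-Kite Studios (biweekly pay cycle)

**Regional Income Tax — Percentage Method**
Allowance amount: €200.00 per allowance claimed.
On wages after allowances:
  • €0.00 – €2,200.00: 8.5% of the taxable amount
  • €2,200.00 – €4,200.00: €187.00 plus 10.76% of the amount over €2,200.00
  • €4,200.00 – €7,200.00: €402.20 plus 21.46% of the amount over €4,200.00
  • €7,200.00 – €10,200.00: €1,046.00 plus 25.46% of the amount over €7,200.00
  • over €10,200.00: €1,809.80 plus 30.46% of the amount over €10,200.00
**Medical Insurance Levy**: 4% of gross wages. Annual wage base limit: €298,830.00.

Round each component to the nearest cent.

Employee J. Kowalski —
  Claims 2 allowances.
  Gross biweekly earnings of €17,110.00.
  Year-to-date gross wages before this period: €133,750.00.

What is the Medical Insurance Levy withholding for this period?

Medical Insurance Levy: 4% × €17,110.00 = €684.40

€684.40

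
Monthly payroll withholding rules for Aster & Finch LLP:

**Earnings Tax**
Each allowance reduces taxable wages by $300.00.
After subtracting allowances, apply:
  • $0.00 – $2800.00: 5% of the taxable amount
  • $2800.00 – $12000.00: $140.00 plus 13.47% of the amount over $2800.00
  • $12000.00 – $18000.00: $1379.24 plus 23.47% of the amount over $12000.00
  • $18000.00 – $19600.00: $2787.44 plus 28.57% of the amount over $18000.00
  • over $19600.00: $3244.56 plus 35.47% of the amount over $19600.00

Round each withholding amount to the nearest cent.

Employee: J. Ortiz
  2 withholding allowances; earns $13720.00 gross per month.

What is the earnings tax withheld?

Earnings Tax: taxable = $13720.00 − 2×$300.00 = $13120.00
  $1379.24 + 23.47% × ($13120.00 − $12000.00) = $1379.24 + 23.47% × $1120.00 = $1642.10

$1642.10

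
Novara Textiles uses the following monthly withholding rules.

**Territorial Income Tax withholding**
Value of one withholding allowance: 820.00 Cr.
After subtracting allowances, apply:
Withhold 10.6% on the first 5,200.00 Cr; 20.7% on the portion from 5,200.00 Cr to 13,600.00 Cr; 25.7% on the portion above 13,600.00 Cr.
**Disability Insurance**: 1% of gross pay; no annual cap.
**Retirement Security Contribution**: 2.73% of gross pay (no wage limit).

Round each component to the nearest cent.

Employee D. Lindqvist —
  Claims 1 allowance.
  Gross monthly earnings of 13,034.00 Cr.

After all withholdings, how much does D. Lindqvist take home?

10,544.73 Cr

Territorial Income Tax: taxable = 13,034.00 Cr − 1×820.00 Cr = 12,214.00 Cr
  551.20 Cr + 20.7% × (12,214.00 Cr − 5,200.00 Cr) = 551.20 Cr + 20.7% × 7,014.00 Cr = 2,003.10 Cr
Disability Insurance: 1% × 13,034.00 Cr = 130.34 Cr
Retirement Security Contribution: 2.73% × 13,034.00 Cr = 355.83 Cr
Total withheld: 2,003.10 Cr + 130.34 Cr + 355.83 Cr = 2,489.27 Cr
Net pay: 13,034.00 Cr − 2,489.27 Cr = 10,544.73 Cr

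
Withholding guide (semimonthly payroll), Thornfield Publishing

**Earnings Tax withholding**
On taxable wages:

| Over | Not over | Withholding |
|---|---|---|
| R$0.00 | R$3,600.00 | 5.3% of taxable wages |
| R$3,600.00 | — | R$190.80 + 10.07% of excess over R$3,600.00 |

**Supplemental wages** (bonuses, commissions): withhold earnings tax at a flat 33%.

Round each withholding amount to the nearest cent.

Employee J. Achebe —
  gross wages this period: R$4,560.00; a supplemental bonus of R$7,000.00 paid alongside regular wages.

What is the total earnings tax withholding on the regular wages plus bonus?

R$2,597.47

Earnings Tax: taxable = R$4,560.00
  R$190.80 + 10.07% × (R$4,560.00 − R$3,600.00) = R$190.80 + 10.07% × R$960.00 = R$287.47
Supplemental (33% flat on bonus): 33% × R$7,000.00 = R$2,310.00
Total earnings tax: R$287.47 + R$2,310.00 = R$2,597.47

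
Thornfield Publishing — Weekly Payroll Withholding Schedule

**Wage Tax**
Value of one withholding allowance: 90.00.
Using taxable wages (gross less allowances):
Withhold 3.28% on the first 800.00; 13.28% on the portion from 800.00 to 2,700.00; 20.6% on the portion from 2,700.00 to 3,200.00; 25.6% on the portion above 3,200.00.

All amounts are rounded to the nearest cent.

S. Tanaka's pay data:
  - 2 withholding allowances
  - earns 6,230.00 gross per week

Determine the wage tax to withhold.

1,111.16

Wage Tax: taxable = 6,230.00 − 2×90.00 = 6,050.00
  381.56 + 25.6% × (6,050.00 − 3,200.00) = 381.56 + 25.6% × 2,850.00 = 1,111.16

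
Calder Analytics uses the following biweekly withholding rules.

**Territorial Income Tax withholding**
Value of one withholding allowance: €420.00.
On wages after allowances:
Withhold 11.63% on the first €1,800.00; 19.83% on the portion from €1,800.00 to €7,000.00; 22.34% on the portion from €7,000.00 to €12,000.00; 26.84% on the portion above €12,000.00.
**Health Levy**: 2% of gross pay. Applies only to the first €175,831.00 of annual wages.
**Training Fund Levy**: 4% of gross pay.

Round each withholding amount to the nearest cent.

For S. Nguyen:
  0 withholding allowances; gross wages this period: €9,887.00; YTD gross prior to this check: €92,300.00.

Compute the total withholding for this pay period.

€2,478.68

Territorial Income Tax: taxable = €9,887.00
  €1,240.50 + 22.34% × (€9,887.00 − €7,000.00) = €1,240.50 + 22.34% × €2,887.00 = €1,885.46
Health Levy: 2% × €9,887.00 = €197.74
Training Fund Levy: 4% × €9,887.00 = €395.48
Total: €1,885.46 + €197.74 + €395.48 = €2,478.68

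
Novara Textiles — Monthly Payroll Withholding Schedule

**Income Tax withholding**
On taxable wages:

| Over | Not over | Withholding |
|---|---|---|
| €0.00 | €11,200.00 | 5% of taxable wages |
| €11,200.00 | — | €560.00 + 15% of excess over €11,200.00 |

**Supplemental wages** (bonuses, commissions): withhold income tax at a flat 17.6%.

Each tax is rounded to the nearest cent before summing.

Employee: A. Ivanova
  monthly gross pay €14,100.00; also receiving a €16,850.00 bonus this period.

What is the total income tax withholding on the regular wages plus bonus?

Income Tax: taxable = €14,100.00
  €560.00 + 15% × (€14,100.00 − €11,200.00) = €560.00 + 15% × €2,900.00 = €995.00
Supplemental (17.6% flat on bonus): 17.6% × €16,850.00 = €2,965.60
Total income tax: €995.00 + €2,965.60 = €3,960.60

€3,960.60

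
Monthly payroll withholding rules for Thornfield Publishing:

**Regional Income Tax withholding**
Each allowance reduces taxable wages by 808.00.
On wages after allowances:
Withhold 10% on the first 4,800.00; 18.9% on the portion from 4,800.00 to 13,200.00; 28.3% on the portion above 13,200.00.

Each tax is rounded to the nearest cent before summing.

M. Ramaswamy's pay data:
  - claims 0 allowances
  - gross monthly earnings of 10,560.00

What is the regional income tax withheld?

1,568.64

Regional Income Tax: taxable = 10,560.00
  480.00 + 18.9% × (10,560.00 − 4,800.00) = 480.00 + 18.9% × 5,760.00 = 1,568.64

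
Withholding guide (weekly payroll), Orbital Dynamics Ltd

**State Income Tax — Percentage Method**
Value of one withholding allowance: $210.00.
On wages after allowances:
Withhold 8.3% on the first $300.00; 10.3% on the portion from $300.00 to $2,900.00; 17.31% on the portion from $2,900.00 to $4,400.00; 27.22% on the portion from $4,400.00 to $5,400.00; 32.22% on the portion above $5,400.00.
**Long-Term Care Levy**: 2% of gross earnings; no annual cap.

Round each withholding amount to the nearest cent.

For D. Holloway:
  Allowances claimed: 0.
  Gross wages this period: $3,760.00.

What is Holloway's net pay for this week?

$3,243.23

State Income Tax: taxable = $3,760.00
  $292.70 + 17.31% × ($3,760.00 − $2,900.00) = $292.70 + 17.31% × $860.00 = $441.57
Long-Term Care Levy: 2% × $3,760.00 = $75.20
Total withheld: $441.57 + $75.20 = $516.77
Net pay: $3,760.00 − $516.77 = $3,243.23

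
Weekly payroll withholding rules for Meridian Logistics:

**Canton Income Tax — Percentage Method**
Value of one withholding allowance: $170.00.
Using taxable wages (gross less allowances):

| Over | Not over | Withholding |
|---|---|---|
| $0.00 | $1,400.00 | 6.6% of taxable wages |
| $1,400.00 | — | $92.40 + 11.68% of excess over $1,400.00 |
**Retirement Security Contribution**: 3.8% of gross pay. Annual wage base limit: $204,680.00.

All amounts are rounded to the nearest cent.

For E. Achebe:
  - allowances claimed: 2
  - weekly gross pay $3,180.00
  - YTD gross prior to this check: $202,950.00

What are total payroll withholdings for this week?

Canton Income Tax: taxable = $3,180.00 − 2×$170.00 = $2,840.00
  $92.40 + 11.68% × ($2,840.00 − $1,400.00) = $92.40 + 11.68% × $1,440.00 = $260.59
Retirement Security Contribution: cap $204,680.00 − YTD $202,950.00 = $1,730.00 subject; 3.8% × $1,730.00 = $65.74
Total: $260.59 + $65.74 = $326.33

$326.33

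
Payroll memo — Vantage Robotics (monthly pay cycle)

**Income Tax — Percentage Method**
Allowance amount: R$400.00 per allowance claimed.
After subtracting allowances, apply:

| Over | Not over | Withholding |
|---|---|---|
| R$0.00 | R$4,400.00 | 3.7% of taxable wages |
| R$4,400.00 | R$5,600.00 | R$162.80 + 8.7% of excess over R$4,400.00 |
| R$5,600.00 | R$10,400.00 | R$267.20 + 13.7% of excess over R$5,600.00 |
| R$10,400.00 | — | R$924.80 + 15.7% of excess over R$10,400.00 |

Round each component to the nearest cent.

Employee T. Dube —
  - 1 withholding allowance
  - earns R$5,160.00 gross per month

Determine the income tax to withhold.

Income Tax: taxable = R$5,160.00 − 1×R$400.00 = R$4,760.00
  R$162.80 + 8.7% × (R$4,760.00 − R$4,400.00) = R$162.80 + 8.7% × R$360.00 = R$194.12

R$194.12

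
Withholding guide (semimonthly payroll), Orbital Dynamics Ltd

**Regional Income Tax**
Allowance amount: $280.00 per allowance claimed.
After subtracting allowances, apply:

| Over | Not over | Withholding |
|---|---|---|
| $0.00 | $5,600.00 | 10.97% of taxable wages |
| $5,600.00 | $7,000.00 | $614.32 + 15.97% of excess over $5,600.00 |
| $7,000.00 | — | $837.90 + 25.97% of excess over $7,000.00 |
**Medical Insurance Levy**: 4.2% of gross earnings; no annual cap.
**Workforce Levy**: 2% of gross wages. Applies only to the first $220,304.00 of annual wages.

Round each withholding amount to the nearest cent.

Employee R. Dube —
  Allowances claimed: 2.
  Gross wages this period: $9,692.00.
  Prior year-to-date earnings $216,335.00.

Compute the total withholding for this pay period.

$1,878.02

Regional Income Tax: taxable = $9,692.00 − 2×$280.00 = $9,132.00
  $837.90 + 25.97% × ($9,132.00 − $7,000.00) = $837.90 + 25.97% × $2,132.00 = $1,391.58
Medical Insurance Levy: 4.2% × $9,692.00 = $407.06
Workforce Levy: cap $220,304.00 − YTD $216,335.00 = $3,969.00 subject; 2% × $3,969.00 = $79.38
Total: $1,391.58 + $407.06 + $79.38 = $1,878.02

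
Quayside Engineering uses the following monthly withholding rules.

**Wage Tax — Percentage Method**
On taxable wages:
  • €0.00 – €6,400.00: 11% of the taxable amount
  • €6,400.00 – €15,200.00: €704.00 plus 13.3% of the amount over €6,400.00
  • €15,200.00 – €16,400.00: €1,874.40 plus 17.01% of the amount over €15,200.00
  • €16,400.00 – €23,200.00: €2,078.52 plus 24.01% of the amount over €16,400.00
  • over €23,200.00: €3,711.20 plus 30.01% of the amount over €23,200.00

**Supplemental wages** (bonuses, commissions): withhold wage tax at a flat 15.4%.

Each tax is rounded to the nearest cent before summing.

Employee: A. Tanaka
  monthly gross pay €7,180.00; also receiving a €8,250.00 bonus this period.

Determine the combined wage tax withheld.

€2,078.24

Wage Tax: taxable = €7,180.00
  €704.00 + 13.3% × (€7,180.00 − €6,400.00) = €704.00 + 13.3% × €780.00 = €807.74
Supplemental (15.4% flat on bonus): 15.4% × €8,250.00 = €1,270.50
Total wage tax: €807.74 + €1,270.50 = €2,078.24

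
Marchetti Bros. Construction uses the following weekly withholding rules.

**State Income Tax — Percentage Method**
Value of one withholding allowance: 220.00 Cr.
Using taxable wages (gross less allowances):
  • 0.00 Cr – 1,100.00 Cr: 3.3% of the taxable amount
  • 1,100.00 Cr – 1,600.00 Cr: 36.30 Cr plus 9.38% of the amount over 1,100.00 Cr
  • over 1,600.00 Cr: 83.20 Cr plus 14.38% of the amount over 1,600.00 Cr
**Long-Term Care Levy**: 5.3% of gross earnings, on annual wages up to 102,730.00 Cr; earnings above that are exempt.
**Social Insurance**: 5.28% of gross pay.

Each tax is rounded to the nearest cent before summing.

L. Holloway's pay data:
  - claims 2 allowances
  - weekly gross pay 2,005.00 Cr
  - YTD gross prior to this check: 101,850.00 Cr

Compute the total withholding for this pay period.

232.42 Cr

State Income Tax: taxable = 2,005.00 Cr − 2×220.00 Cr = 1,565.00 Cr
  36.30 Cr + 9.38% × (1,565.00 Cr − 1,100.00 Cr) = 36.30 Cr + 9.38% × 465.00 Cr = 79.92 Cr
Long-Term Care Levy: cap 102,730.00 Cr − YTD 101,850.00 Cr = 880.00 Cr subject; 5.3% × 880.00 Cr = 46.64 Cr
Social Insurance: 5.28% × 2,005.00 Cr = 105.86 Cr
Total: 79.92 Cr + 46.64 Cr + 105.86 Cr = 232.42 Cr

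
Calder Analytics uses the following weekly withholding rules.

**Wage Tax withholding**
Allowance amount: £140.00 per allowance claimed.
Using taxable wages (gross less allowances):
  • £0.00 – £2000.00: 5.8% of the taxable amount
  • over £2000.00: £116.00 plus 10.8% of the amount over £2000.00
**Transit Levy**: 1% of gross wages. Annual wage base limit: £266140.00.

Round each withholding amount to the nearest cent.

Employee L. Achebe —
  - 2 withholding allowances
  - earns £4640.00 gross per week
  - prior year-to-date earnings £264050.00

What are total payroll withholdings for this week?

£391.78

Wage Tax: taxable = £4640.00 − 2×£140.00 = £4360.00
  £116.00 + 10.8% × (£4360.00 − £2000.00) = £116.00 + 10.8% × £2360.00 = £370.88
Transit Levy: cap £266140.00 − YTD £264050.00 = £2090.00 subject; 1% × £2090.00 = £20.90
Total: £370.88 + £20.90 = £391.78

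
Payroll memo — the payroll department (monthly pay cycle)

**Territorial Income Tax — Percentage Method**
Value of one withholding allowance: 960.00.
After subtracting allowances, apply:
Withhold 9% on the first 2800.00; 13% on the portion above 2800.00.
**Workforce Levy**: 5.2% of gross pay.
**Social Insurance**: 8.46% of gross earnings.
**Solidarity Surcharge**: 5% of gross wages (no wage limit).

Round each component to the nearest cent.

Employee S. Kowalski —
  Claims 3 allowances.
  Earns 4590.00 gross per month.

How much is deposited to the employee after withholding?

Territorial Income Tax: taxable = 4590.00 − 3×960.00 = 1710.00
  9% × 1710.00 = 153.90
Workforce Levy: 5.2% × 4590.00 = 238.68
Social Insurance: 8.46% × 4590.00 = 388.31
Solidarity Surcharge: 5% × 4590.00 = 229.50
Total withheld: 153.90 + 238.68 + 388.31 + 229.50 = 1010.39
Net pay: 4590.00 − 1010.39 = 3579.61

3579.61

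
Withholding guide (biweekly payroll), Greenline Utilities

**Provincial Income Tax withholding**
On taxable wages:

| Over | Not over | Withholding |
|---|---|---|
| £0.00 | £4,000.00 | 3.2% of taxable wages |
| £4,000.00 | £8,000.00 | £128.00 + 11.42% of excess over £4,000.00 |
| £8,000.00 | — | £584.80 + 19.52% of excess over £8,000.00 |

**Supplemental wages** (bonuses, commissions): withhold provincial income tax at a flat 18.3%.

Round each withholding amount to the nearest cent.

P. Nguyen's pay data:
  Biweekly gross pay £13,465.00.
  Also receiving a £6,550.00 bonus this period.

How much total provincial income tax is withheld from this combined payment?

Provincial Income Tax: taxable = £13,465.00
  £584.80 + 19.52% × (£13,465.00 − £8,000.00) = £584.80 + 19.52% × £5,465.00 = £1,651.57
Supplemental (18.3% flat on bonus): 18.3% × £6,550.00 = £1,198.65
Total provincial income tax: £1,651.57 + £1,198.65 = £2,850.22

£2,850.22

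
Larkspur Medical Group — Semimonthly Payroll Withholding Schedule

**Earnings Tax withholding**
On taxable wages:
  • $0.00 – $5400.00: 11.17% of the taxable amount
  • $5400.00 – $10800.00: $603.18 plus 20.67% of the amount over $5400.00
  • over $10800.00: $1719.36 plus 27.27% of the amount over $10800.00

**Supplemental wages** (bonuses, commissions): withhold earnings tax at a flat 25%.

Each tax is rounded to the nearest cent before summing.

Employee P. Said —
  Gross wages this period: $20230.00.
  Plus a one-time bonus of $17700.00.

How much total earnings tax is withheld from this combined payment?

$8715.92

Earnings Tax: taxable = $20230.00
  $1719.36 + 27.27% × ($20230.00 − $10800.00) = $1719.36 + 27.27% × $9430.00 = $4290.92
Supplemental (25% flat on bonus): 25% × $17700.00 = $4425.00
Total earnings tax: $4290.92 + $4425.00 = $8715.92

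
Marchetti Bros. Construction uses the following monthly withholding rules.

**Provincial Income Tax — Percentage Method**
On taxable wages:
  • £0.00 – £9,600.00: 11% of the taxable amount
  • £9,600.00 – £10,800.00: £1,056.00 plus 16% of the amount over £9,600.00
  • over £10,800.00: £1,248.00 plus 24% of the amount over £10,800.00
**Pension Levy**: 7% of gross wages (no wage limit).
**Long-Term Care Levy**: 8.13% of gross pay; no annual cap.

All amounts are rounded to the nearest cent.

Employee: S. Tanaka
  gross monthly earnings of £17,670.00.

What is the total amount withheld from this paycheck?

Provincial Income Tax: taxable = £17,670.00
  £1,248.00 + 24% × (£17,670.00 − £10,800.00) = £1,248.00 + 24% × £6,870.00 = £2,896.80
Pension Levy: 7% × £17,670.00 = £1,236.90
Long-Term Care Levy: 8.13% × £17,670.00 = £1,436.57
Total: £2,896.80 + £1,236.90 + £1,436.57 = £5,570.27

£5,570.27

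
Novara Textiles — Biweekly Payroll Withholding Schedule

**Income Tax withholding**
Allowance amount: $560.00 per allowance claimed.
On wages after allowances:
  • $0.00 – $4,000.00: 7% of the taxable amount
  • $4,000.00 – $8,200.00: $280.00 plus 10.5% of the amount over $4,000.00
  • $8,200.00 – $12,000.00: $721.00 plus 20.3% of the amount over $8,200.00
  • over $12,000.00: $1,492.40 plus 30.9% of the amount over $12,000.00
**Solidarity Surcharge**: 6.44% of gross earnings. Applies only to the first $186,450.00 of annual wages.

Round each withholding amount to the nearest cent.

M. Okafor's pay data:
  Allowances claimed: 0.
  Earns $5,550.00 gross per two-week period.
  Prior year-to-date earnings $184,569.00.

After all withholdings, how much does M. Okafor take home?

$4,986.11

Income Tax: taxable = $5,550.00
  $280.00 + 10.5% × ($5,550.00 − $4,000.00) = $280.00 + 10.5% × $1,550.00 = $442.75
Solidarity Surcharge: cap $186,450.00 − YTD $184,569.00 = $1,881.00 subject; 6.44% × $1,881.00 = $121.14
Total withheld: $442.75 + $121.14 = $563.89
Net pay: $5,550.00 − $563.89 = $4,986.11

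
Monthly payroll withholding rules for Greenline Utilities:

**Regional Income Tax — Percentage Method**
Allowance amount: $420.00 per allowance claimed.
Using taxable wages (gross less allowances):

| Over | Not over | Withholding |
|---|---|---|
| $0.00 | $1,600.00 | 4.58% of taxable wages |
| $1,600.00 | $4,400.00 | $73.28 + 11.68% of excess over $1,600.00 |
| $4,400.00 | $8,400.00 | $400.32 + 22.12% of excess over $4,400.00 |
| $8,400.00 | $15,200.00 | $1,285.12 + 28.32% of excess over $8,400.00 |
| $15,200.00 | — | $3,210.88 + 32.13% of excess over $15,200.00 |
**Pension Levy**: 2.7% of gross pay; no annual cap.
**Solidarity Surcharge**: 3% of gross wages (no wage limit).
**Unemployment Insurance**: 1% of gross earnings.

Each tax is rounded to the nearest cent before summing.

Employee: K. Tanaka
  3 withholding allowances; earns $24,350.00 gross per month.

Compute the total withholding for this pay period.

$7,377.39

Regional Income Tax: taxable = $24,350.00 − 3×$420.00 = $23,090.00
  $3,210.88 + 32.13% × ($23,090.00 − $15,200.00) = $3,210.88 + 32.13% × $7,890.00 = $5,745.94
Pension Levy: 2.7% × $24,350.00 = $657.45
Solidarity Surcharge: 3% × $24,350.00 = $730.50
Unemployment Insurance: 1% × $24,350.00 = $243.50
Total: $5,745.94 + $657.45 + $730.50 + $243.50 = $7,377.39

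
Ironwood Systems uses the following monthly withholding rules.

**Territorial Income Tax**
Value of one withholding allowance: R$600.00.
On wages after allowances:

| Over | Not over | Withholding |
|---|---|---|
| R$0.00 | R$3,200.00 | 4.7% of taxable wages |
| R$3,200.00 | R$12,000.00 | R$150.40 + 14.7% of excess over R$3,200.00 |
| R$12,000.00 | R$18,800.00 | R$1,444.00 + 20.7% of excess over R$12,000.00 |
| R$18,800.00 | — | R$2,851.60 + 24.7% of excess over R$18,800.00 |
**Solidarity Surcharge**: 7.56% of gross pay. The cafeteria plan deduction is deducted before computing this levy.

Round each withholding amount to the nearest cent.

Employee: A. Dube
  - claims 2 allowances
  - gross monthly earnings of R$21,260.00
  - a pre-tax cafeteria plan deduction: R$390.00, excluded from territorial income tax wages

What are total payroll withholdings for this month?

Territorial Income Tax: taxable = R$21,260.00 − R$390.00 − 2×R$600.00 = R$19,670.00
  R$2,851.60 + 24.7% × (R$19,670.00 − R$18,800.00) = R$2,851.60 + 24.7% × R$870.00 = R$3,066.49
Solidarity Surcharge: 7.56% × R$20,870.00 = R$1,577.77
Total: R$3,066.49 + R$1,577.77 = R$4,644.26

R$4,644.26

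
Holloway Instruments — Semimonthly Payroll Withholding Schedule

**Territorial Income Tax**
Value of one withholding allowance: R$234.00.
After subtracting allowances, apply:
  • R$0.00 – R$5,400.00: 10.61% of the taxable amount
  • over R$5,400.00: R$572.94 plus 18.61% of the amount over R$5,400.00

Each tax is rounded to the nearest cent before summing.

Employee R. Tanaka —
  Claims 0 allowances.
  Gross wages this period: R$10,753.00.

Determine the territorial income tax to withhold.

Territorial Income Tax: taxable = R$10,753.00
  R$572.94 + 18.61% × (R$10,753.00 − R$5,400.00) = R$572.94 + 18.61% × R$5,353.00 = R$1,569.13

R$1,569.13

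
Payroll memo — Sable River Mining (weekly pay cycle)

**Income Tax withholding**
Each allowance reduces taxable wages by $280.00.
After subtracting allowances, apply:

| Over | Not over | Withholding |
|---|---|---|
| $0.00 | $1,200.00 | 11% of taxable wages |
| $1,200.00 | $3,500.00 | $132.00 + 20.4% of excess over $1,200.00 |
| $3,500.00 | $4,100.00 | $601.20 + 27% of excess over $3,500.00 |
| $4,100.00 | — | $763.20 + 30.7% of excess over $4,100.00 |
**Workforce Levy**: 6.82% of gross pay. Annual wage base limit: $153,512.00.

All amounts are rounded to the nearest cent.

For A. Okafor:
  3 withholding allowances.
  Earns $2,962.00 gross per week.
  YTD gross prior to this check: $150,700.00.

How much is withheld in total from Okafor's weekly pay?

$511.87

Income Tax: taxable = $2,962.00 − 3×$280.00 = $2,122.00
  $132.00 + 20.4% × ($2,122.00 − $1,200.00) = $132.00 + 20.4% × $922.00 = $320.09
Workforce Levy: cap $153,512.00 − YTD $150,700.00 = $2,812.00 subject; 6.82% × $2,812.00 = $191.78
Total: $320.09 + $191.78 = $511.87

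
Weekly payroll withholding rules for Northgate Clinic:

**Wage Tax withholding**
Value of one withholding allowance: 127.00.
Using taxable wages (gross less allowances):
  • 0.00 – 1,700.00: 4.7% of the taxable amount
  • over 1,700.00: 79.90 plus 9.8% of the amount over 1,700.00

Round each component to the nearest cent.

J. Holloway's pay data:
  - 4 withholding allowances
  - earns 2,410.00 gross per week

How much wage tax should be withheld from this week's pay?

99.70

Wage Tax: taxable = 2,410.00 − 4×127.00 = 1,902.00
  79.90 + 9.8% × (1,902.00 − 1,700.00) = 79.90 + 9.8% × 202.00 = 99.70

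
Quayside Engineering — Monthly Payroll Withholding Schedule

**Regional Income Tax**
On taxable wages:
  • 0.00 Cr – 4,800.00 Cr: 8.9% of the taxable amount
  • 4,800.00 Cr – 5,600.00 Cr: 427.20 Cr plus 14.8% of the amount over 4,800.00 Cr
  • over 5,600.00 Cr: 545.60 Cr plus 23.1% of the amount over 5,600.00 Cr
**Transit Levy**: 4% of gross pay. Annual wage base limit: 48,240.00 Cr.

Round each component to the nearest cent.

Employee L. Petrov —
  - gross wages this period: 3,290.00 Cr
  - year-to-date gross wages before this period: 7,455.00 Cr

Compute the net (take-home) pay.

2,865.59 Cr

Regional Income Tax: taxable = 3,290.00 Cr
  8.9% × 3,290.00 Cr = 292.81 Cr
Transit Levy: 4% × 3,290.00 Cr = 131.60 Cr
Total withheld: 292.81 Cr + 131.60 Cr = 424.41 Cr
Net pay: 3,290.00 Cr − 424.41 Cr = 2,865.59 Cr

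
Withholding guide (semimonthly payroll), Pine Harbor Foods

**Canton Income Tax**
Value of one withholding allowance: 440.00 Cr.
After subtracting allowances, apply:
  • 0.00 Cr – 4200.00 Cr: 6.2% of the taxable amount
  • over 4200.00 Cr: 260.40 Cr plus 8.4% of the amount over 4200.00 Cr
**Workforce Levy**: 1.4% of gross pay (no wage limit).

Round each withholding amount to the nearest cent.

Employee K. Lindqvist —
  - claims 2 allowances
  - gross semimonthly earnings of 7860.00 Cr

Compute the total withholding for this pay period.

603.96 Cr

Canton Income Tax: taxable = 7860.00 Cr − 2×440.00 Cr = 6980.00 Cr
  260.40 Cr + 8.4% × (6980.00 Cr − 4200.00 Cr) = 260.40 Cr + 8.4% × 2780.00 Cr = 493.92 Cr
Workforce Levy: 1.4% × 7860.00 Cr = 110.04 Cr
Total: 493.92 Cr + 110.04 Cr = 603.96 Cr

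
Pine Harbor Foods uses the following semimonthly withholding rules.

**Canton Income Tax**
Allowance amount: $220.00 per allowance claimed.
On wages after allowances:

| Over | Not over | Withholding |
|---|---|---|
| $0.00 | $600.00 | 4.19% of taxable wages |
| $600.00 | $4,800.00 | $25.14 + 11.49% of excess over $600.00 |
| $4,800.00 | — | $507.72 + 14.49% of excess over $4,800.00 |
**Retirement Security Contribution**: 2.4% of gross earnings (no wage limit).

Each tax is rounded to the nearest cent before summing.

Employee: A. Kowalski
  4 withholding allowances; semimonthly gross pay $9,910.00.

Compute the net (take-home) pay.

$8,551.51

Canton Income Tax: taxable = $9,910.00 − 4×$220.00 = $9,030.00
  $507.72 + 14.49% × ($9,030.00 − $4,800.00) = $507.72 + 14.49% × $4,230.00 = $1,120.65
Retirement Security Contribution: 2.4% × $9,910.00 = $237.84
Total withheld: $1,120.65 + $237.84 = $1,358.49
Net pay: $9,910.00 − $1,358.49 = $8,551.51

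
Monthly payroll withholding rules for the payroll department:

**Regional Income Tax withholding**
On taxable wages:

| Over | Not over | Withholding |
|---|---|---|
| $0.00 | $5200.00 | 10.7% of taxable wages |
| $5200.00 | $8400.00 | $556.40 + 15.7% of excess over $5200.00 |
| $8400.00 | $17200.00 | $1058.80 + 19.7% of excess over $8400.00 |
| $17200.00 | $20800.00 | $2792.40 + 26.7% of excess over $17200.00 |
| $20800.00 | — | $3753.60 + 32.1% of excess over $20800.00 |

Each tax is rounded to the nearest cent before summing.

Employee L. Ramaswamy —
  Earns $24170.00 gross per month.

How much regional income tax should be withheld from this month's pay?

$4835.37

Regional Income Tax: taxable = $24170.00
  $3753.60 + 32.1% × ($24170.00 − $20800.00) = $3753.60 + 32.1% × $3370.00 = $4835.37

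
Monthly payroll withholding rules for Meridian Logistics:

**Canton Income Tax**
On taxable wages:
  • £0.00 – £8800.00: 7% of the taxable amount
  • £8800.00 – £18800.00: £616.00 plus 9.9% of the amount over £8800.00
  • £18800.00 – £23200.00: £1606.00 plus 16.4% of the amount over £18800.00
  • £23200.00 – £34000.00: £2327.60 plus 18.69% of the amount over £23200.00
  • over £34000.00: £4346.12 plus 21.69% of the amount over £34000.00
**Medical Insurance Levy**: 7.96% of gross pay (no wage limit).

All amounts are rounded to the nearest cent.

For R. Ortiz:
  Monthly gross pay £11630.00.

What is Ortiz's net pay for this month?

£9808.08

Canton Income Tax: taxable = £11630.00
  £616.00 + 9.9% × (£11630.00 − £8800.00) = £616.00 + 9.9% × £2830.00 = £896.17
Medical Insurance Levy: 7.96% × £11630.00 = £925.75
Total withheld: £896.17 + £925.75 = £1821.92
Net pay: £11630.00 − £1821.92 = £9808.08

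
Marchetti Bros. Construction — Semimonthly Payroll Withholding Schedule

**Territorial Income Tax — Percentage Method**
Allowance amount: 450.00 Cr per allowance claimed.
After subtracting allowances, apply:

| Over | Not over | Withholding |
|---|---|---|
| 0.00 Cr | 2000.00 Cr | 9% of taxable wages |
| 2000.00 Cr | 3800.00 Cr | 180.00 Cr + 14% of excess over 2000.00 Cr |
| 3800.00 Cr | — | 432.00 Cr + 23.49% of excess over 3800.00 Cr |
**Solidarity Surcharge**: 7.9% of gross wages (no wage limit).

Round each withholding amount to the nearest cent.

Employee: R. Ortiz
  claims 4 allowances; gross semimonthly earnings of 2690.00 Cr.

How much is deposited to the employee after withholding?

Territorial Income Tax: taxable = 2690.00 Cr − 4×450.00 Cr = 890.00 Cr
  9% × 890.00 Cr = 80.10 Cr
Solidarity Surcharge: 7.9% × 2690.00 Cr = 212.51 Cr
Total withheld: 80.10 Cr + 212.51 Cr = 292.61 Cr
Net pay: 2690.00 Cr − 292.61 Cr = 2397.39 Cr

2397.39 Cr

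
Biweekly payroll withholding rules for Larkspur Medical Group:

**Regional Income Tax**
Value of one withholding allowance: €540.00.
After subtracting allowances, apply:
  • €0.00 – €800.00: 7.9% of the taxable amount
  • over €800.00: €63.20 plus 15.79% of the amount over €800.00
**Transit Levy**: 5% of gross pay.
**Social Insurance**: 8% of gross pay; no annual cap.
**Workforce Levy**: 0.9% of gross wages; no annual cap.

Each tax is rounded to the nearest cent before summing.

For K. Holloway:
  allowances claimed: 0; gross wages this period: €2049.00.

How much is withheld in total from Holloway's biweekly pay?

Regional Income Tax: taxable = €2049.00
  €63.20 + 15.79% × (€2049.00 − €800.00) = €63.20 + 15.79% × €1249.00 = €260.42
Transit Levy: 5% × €2049.00 = €102.45
Social Insurance: 8% × €2049.00 = €163.92
Workforce Levy: 0.9% × €2049.00 = €18.44
Total: €260.42 + €102.45 + €163.92 + €18.44 = €545.23

€545.23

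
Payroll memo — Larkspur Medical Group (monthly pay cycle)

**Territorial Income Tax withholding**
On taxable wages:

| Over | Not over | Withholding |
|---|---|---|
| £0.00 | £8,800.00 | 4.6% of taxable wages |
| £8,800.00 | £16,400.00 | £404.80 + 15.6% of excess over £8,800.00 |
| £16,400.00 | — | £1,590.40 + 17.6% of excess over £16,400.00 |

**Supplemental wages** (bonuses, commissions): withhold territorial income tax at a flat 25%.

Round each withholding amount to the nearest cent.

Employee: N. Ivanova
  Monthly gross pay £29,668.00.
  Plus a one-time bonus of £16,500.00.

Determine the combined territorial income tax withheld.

Territorial Income Tax: taxable = £29,668.00
  £1,590.40 + 17.6% × (£29,668.00 − £16,400.00) = £1,590.40 + 17.6% × £13,268.00 = £3,925.57
Supplemental (25% flat on bonus): 25% × £16,500.00 = £4,125.00
Total territorial income tax: £3,925.57 + £4,125.00 = £8,050.57

£8,050.57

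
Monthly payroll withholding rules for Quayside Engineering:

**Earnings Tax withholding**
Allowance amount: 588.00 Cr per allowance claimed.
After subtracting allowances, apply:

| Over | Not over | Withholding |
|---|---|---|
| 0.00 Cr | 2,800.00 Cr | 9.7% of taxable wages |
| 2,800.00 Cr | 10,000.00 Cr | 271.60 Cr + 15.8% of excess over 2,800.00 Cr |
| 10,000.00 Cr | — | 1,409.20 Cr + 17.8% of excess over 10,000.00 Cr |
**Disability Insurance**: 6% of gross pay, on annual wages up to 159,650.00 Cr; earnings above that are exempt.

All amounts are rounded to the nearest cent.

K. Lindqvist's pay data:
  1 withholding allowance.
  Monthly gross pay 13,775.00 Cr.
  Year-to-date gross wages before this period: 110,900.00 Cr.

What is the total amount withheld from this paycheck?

Earnings Tax: taxable = 13,775.00 Cr − 1×588.00 Cr = 13,187.00 Cr
  1,409.20 Cr + 17.8% × (13,187.00 Cr − 10,000.00 Cr) = 1,409.20 Cr + 17.8% × 3,187.00 Cr = 1,976.49 Cr
Disability Insurance: 6% × 13,775.00 Cr = 826.50 Cr
Total: 1,976.49 Cr + 826.50 Cr = 2,802.99 Cr

2,802.99 Cr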